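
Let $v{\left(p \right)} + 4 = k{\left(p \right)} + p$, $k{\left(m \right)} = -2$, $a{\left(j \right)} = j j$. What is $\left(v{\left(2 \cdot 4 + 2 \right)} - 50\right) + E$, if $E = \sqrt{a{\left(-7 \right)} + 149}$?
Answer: $-46 + 3 \sqrt{22} \approx -31.929$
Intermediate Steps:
$a{\left(j \right)} = j^{2}$
$E = 3 \sqrt{22}$ ($E = \sqrt{\left(-7\right)^{2} + 149} = \sqrt{49 + 149} = \sqrt{198} = 3 \sqrt{22} \approx 14.071$)
$v{\left(p \right)} = -6 + p$ ($v{\left(p \right)} = -4 + \left(-2 + p\right) = -6 + p$)
$\left(v{\left(2 \cdot 4 + 2 \right)} - 50\right) + E = \left(\left(-6 + \left(2 \cdot 4 + 2\right)\right) - 50\right) + 3 \sqrt{22} = \left(\left(-6 + \left(8 + 2\right)\right) - 50\right) + 3 \sqrt{22} = \left(\left(-6 + 10\right) - 50\right) + 3 \sqrt{22} = \left(4 - 50\right) + 3 \sqrt{22} = -46 + 3 \sqrt{22}$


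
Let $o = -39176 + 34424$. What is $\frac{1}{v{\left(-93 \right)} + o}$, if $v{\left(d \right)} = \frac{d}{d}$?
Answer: $- \frac{1}{4751} \approx -0.00021048$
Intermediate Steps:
$v{\left(d \right)} = 1$
$o = -4752$
$\frac{1}{v{\left(-93 \right)} + o} = \frac{1}{1 - 4752} = \frac{1}{-4751} = - \frac{1}{4751}$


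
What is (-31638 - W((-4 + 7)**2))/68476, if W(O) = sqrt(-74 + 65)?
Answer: -15819/34238 - 3*I/68476 ≈ -0.46203 - 4.3811e-5*I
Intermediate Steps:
W(O) = 3*I (W(O) = sqrt(-9) = 3*I)
(-31638 - W((-4 + 7)**2))/68476 = (-31638 - 3*I)/68476 = (-31638 - 3*I)*(1/68476) = -15819/34238 - 3*I/68476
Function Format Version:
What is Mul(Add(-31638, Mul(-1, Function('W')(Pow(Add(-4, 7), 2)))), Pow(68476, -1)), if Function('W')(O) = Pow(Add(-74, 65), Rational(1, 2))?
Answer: Add(Rational(-15819, 34238), Mul(Rational(-3, 68476), I)) ≈ Add(-0.46203, Mul(-4.3811e-5, I))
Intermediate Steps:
Function('W')(O) = Mul(3, I) (Function('W')(O) = Pow(-9, Rational(1, 2)) = Mul(3, I))
Mul(Add(-31638, Mul(-1, Function('W')(Pow(Add(-4, 7), 2)))), Pow(68476, -1)) = Mul(Add(-31638, Mul(-1, Mul(3, I))), Pow(68476, -1)) = Mul(Add(-31638, Mul(-3, I)), Rational(1, 68476)) = Add(Rational(-15819, 34238), Mul(Rational(-3, 68476), I))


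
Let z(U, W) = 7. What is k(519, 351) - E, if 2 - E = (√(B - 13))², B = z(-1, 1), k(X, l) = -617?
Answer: -625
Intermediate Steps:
B = 7
E = 8 (E = 2 - (√(7 - 13))² = 2 - (√(-6))² = 2 - (I*√6)² = 2 - 1*(-6) = 2 + 6 = 8)
k(519, 351) - E = -617 - 1*8 = -617 - 8 = -625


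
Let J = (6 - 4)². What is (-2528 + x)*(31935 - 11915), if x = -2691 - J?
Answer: -104564460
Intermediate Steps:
J = 4 (J = 2² = 4)
x = -2695 (x = -2691 - 1*4 = -2691 - 4 = -2695)
(-2528 + x)*(31935 - 11915) = (-2528 - 2695)*(31935 - 11915) = -5223*20020 = -104564460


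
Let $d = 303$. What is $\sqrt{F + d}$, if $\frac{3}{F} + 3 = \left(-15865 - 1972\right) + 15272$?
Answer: $\frac{\sqrt{55504538}}{428} \approx 17.407$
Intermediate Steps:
$F = - \frac{1}{856}$ ($F = \frac{3}{-3 + \left(\left(-15865 - 1972\right) + 15272\right)} = \frac{3}{-3 + \left(-17837 + 15272\right)} = \frac{3}{-3 - 2565} = \frac{3}{-2568} = 3 \left(- \frac{1}{2568}\right) = - \frac{1}{856} \approx -0.0011682$)
$\sqrt{F + d} = \sqrt{- \frac{1}{856} + 303} = \sqrt{\frac{259367}{856}} = \frac{\sqrt{55504538}}{428}$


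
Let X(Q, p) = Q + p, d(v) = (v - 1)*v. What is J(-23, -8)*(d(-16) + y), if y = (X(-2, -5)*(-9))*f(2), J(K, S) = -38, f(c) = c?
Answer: -15124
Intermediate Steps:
d(v) = v*(-1 + v) (d(v) = (-1 + v)*v = v*(-1 + v))
y = 126 (y = ((-2 - 5)*(-9))*2 = -7*(-9)*2 = 63*2 = 126)
J(-23, -8)*(d(-16) + y) = -38*(-16*(-1 - 16) + 126) = -38*(-16*(-17) + 126) = -38*(272 + 126) = -38*398 = -15124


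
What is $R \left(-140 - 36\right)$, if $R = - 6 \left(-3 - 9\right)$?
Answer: $-12672$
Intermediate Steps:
$R = 72$ ($R = \left(-6\right) \left(-12\right) = 72$)
$R \left(-140 - 36\right) = 72 \left(-140 - 36\right) = 72 \left(-176\right) = -12672$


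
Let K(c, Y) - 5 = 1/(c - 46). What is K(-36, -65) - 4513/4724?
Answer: 781025/193684 ≈ 4.0325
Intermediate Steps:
K(c, Y) = 5 + 1/(-46 + c) (K(c, Y) = 5 + 1/(c - 46) = 5 + 1/(-46 + c))
K(-36, -65) - 4513/4724 = (-229 + 5*(-36))/(-46 - 36) - 4513/4724 = (-229 - 180)/(-82) - 4513*1/4724 = -1/82*(-409) - 4513/4724 = 409/82 - 4513/4724 = 781025/193684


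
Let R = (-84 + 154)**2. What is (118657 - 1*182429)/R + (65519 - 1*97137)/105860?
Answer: -172645803/12967850 ≈ -13.313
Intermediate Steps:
R = 4900 (R = 70**2 = 4900)
(118657 - 1*182429)/R + (65519 - 1*97137)/105860 = (118657 - 1*182429)/4900 + (65519 - 1*97137)/105860 = (118657 - 182429)*(1/4900) + (65519 - 97137)*(1/105860) = -63772*1/4900 - 31618*1/105860 = -15943/1225 - 15809/52930 = -172645803/12967850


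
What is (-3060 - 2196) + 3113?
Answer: -2143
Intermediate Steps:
(-3060 - 2196) + 3113 = -5256 + 3113 = -2143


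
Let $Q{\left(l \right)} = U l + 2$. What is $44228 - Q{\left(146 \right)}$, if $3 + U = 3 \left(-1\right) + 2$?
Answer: $44810$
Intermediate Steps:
$U = -4$ ($U = -3 + \left(3 \left(-1\right) + 2\right) = -3 + \left(-3 + 2\right) = -3 - 1 = -4$)
$Q{\left(l \right)} = 2 - 4 l$ ($Q{\left(l \right)} = - 4 l + 2 = 2 - 4 l$)
$44228 - Q{\left(146 \right)} = 44228 - \left(2 - 584\right) = 44228 - -582 = 44228 + 582 = 44810$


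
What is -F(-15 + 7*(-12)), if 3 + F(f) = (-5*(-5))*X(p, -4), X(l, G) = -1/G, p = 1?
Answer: -13/4 ≈ -3.2500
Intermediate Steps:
F(f) = 13/4 (F(f) = -3 + (-5*(-5))*(-1/(-4)) = -3 + 25*(-1*(-¼)) = -3 + 25*(¼) = -3 + 25/4 = 13/4)
-F(-15 + 7*(-12)) = -1*13/4 = -13/4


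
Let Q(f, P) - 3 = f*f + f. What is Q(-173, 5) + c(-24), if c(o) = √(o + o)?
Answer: 29759 + 4*I*√3 ≈ 29759.0 + 6.9282*I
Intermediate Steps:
c(o) = √2*√o (c(o) = √(2*o) = √2*√o)
Q(f, P) = 3 + f + f² (Q(f, P) = 3 + (f*f + f) = 3 + (f² + f) = 3 + (f + f²) = 3 + f + f²)
Q(-173, 5) + c(-24) = (3 - 173 + (-173)²) + √2*√(-24) = (3 - 173 + 29929) + √2*(2*I*√6) = 29759 + 4*I*√3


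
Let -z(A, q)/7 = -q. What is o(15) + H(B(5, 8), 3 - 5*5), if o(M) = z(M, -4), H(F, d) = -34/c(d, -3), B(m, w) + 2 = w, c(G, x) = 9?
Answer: -286/9 ≈ -31.778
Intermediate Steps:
B(m, w) = -2 + w
z(A, q) = 7*q (z(A, q) = -(-7)*q = 7*q)
H(F, d) = -34/9
o(M) = -28 (o(M) = 7*(-4) = -28)
o(15) + H(B(5, 8), 3 - 5*5) = -28 - 34/9 = -286/9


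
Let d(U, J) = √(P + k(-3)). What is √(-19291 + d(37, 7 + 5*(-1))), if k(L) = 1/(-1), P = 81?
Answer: √(-19291 + 4*√5) ≈ 138.86*I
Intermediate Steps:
k(L) = -1
d(U, J) = 4*√5 (d(U, J) = √(81 - 1) = √80 = 4*√5)
√(-19291 + d(37, 7 + 5*(-1))) = √(-19291 + 4*√5)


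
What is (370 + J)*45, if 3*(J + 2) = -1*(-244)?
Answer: 20220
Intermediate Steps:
J = 238/3 (J = -2 + (-1*(-244))/3 = -2 + (1/3)*244 = -2 + 244/3 = 238/3 ≈ 79.333)
(370 + J)*45 = (370 + 238/3)*45 = (1348/3)*45 = 20220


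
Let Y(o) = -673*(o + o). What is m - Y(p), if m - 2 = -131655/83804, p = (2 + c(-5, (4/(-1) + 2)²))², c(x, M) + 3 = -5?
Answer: 4060842577/83804 ≈ 48456.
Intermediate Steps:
c(x, M) = -8 (c(x, M) = -3 - 5 = -8)
p = 36 (p = (2 - 8)² = (-6)² = 36)
Y(o) = -1346*o
m = 35953/83804 (m = 2 - 131655/83804 = 35953/83804 ≈ 0.42901)
m - Y(p) = 35953/83804 - (-1346)*36 = 35953/83804 - 1*(-48456) = 35953/83804 + 48456 = 4060842577/83804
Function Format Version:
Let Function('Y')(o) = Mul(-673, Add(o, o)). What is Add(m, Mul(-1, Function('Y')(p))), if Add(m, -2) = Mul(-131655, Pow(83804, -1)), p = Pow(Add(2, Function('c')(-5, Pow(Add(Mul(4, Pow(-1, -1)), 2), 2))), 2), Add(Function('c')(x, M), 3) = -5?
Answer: Rational(4060842577, 83804) ≈ 48456.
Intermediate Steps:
Function('c')(x, M) = -8 (Function('c')(x, M) = Add(-3, -5) = -8)
p = 36 (p = Pow(Add(2, -8), 2) = Pow(-6, 2) = 36)
Function('Y')(o) = Mul(-1346, o) (Function('Y')(o) = Mul(-673, Mul(2, o)) = Mul(-1346, o))
m = Rational(35953, 83804) (m = Add(2, Mul(-131655, Pow(83804, -1))) = Add(2, Mul(-131655, Rational(1, 83804))) = Add(2, Rational(-131655, 83804)) = Rational(35953, 83804) ≈ 0.42901)
Add(m, Mul(-1, Function('Y')(p))) = Add(Rational(35953, 83804), Mul(-1, Mul(-1346, 36))) = Add(Rational(35953, 83804), Mul(-1, -48456)) = Add(Rational(35953, 83804), 48456) = Rational(4060842577, 83804)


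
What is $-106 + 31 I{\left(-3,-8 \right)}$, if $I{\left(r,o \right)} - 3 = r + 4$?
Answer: $18$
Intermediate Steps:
$I{\left(r,o \right)} = 7 + r$ ($I{\left(r,o \right)} = 3 + \left(r + 4\right) = 3 + \left(4 + r\right) = 7 + r$)
$-106 + 31 I{\left(-3,-8 \right)} = -106 + 31 \left(7 - 3\right) = -106 + 31 \cdot 4 = -106 + 124 = 18$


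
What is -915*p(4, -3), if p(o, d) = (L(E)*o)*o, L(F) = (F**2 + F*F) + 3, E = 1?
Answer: -73200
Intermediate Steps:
L(F) = 3 + 2*F**2 (L(F) = (F**2 + F**2) + 3 = 2*F**2 + 3 = 3 + 2*F**2)
p(o, d) = 5*o**2 (p(o, d) = ((3 + 2*1**2)*o)*o = ((3 + 2*1)*o)*o = ((3 + 2)*o)*o = (5*o)*o = 5*o**2)
-915*p(4, -3) = -4575*4**2 = -4575*16 = -915*80 = -73200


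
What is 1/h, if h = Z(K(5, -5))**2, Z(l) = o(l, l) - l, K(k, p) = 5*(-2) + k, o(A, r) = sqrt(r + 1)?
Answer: 21/841 - 20*I/841 ≈ 0.02497 - 0.023781*I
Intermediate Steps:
o(A, r) = sqrt(1 + r)
K(k, p) = -10 + k
Z(l) = sqrt(1 + l) - l
h = (5 + 2*I)**2 (h = (sqrt(1 + (-10 + 5)) - (-10 + 5))**2 = (sqrt(1 - 5) - 1*(-5))**2 = (sqrt(-4) + 5)**2 = (2*I + 5)**2 = (5 + 2*I)**2 ≈ 21.0 + 20.0*I)
1/h = 1/(21 + 20*I) = (21 - 20*I)/841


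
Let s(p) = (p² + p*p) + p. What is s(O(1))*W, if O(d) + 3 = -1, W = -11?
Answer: -308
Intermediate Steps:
O(d) = -4 (O(d) = -3 - 1 = -4)
s(p) = p + 2*p² (s(p) = (p² + p²) + p = 2*p² + p = p + 2*p²)
s(O(1))*W = -4*(1 + 2*(-4))*(-11) = -4*(1 - 8)*(-11) = -4*(-7)*(-11) = 28*(-11) = -308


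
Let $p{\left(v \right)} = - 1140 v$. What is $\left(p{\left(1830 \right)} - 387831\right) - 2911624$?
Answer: $-5385655$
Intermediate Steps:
$\left(p{\left(1830 \right)} - 387831\right) - 2911624 = \left(\left(-1140\right) 1830 - 387831\right) - 2911624 = \left(-2086200 - 387831\right) - 2911624 = -2474031 - 2911624 = -5385655$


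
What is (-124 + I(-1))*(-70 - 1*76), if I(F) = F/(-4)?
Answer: 36135/2 ≈ 18068.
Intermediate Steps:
I(F) = -F/4 (I(F) = F*(-¼) = -F/4)
(-124 + I(-1))*(-70 - 1*76) = (-124 - ¼*(-1))*(-70 - 1*76) = (-124 + ¼)*(-70 - 76) = -495/4*(-146) = 36135/2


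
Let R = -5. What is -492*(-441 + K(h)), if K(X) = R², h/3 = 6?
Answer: 204672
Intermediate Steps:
h = 18 (h = 3*6 = 18)
K(X) = 25 (K(X) = (-5)² = 25)
-492*(-441 + K(h)) = -492*(-441 + 25) = -492*(-416) = 204672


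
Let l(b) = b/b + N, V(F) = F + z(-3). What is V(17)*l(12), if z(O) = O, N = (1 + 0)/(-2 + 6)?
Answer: 35/2 ≈ 17.500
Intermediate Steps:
N = ¼ (N = 1/4 = 1*(¼) = ¼ ≈ 0.25000)
V(F) = -3 + F (V(F) = F - 3 = -3 + F)
l(b) = 5/4 (l(b) = b/b + ¼ = 1 + ¼ = 5/4)
V(17)*l(12) = (-3 + 17)*(5/4) = 14*(5/4) = 35/2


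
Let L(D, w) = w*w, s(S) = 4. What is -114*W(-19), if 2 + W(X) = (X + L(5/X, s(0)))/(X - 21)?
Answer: 4389/20 ≈ 219.45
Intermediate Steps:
L(D, w) = w²
W(X) = -2 + (16 + X)/(-21 + X) (W(X) = -2 + (X + 4²)/(X - 21) = -2 + (X + 16)/(-21 + X) = -2 + (16 + X)/(-21 + X))
-114*W(-19) = -114*(58 - 1*(-19))/(-21 - 19) = -114*(58 + 19)/(-40) = -(-57)*77/20 = -114*(-77/40) = 4389/20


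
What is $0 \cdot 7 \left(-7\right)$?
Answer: $0$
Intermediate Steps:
$0 \cdot 7 \left(-7\right) = 0 \left(-7\right) = 0$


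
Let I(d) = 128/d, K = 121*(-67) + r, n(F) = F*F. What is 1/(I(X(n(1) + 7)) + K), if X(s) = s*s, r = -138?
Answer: -1/8243 ≈ -0.00012132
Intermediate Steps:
n(F) = F²
X(s) = s²
K = -8245 (K = 121*(-67) - 138 = -8107 - 138 = -8245)
1/(I(X(n(1) + 7)) + K) = 1/(128/((1² + 7)²) - 8245) = 1/(128/((1 + 7)²) - 8245) = 1/(128/(8²) - 8245) = 1/(128/64 - 8245) = 1/(128*(1/64) - 8245) = 1/(2 - 8245) = 1/(-8243) = -1/8243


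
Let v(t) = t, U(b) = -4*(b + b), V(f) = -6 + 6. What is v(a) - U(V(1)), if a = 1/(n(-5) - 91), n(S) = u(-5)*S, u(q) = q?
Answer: -1/66 ≈ -0.015152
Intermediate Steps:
V(f) = 0
U(b) = -8*b
n(S) = -5*S
a = -1/66 (a = 1/(-5*(-5) - 91) = 1/(25 - 91) = 1/(-66) = -1/66 ≈ -0.015152)
v(a) - U(V(1)) = -1/66 - (-8)*0 = -1/66 - 1*0 = -1/66 + 0 = -1/66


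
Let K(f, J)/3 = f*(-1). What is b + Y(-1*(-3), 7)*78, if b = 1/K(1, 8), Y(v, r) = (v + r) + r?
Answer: 3977/3 ≈ 1325.7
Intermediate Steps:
K(f, J) = -3*f (K(f, J) = 3*(f*(-1)) = 3*(-f) = -3*f)
Y(v, r) = v + 2*r (Y(v, r) = (r + v) + r = v + 2*r)
b = -1/3 (b = 1/(-3*1) = 1/(-3) = -1/3 ≈ -0.33333)
b + Y(-1*(-3), 7)*78 = -1/3 + (-1*(-3) + 2*7)*78 = -1/3 + (3 + 14)*78 = -1/3 + 17*78 = -1/3 + 1326 = 3977/3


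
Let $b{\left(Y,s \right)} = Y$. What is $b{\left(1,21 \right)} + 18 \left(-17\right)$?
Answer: $-305$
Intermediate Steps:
$b{\left(1,21 \right)} + 18 \left(-17\right) = 1 + 18 \left(-17\right) = 1 - 306 = -305$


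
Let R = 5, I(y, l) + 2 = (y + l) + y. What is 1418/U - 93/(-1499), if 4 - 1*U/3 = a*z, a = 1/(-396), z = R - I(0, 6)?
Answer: 280724229/2375915 ≈ 118.15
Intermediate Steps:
I(y, l) = -2 + l + 2*y (I(y, l) = -2 + ((y + l) + y) = -2 + ((l + y) + y) = -2 + (l + 2*y) = -2 + l + 2*y)
z = 1 (z = 5 - (-2 + 6 + 2*0) = 5 - (-2 + 6 + 0) = 5 - 1*4 = 5 - 4 = 1)
a = -1/396 ≈ -0.0025253
U = 1585/132 (U = 12 - (-1)/132 = 12 - 3*(-1/396) = 12 + 1/132 = 1585/132 ≈ 12.008)
1418/U - 93/(-1499) = 1418/(1585/132) - 93/(-1499) = 1418*(132/1585) - 93*(-1/1499) = 187176/1585 + 93/1499 = 280724229/2375915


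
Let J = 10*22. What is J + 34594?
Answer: 34814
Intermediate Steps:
J = 220
J + 34594 = 220 + 34594 = 34814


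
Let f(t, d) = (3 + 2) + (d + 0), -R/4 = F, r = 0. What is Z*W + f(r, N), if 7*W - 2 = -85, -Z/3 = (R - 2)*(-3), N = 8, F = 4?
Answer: 13537/7 ≈ 1933.9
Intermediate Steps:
R = -16 (R = -4*4 = -16)
f(t, d) = 5 + d
Z = -162 (Z = -3*(-16 - 2)*(-3) = -(-54)*(-3) = -3*54 = -162)
W = -83/7 (W = 2/7 + (⅐)*(-85) = 2/7 - 85/7 = -83/7 ≈ -11.857)
Z*W + f(r, N) = -162*(-83/7) + (5 + 8) = 13446/7 + 13 = 13537/7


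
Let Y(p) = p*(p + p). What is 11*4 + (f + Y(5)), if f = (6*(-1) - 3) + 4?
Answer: 89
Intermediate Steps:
Y(p) = 2*p² (Y(p) = p*(2*p) = 2*p²)
f = -5 (f = (-6 - 3) + 4 = -9 + 4 = -5)
11*4 + (f + Y(5)) = 11*4 + (-5 + 2*5²) = 44 + (-5 + 2*25) = 44 + (-5 + 50) = 44 + 45 = 89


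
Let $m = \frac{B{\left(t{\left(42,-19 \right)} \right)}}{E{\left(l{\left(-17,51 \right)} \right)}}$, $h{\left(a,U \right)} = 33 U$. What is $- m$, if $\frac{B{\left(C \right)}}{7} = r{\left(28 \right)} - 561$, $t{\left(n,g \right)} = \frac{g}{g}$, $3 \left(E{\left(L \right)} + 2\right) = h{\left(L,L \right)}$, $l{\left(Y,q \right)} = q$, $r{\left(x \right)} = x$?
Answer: $\frac{287}{43} \approx 6.6744$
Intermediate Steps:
$E{\left(L \right)} = -2 + 11 L$ ($E{\left(L \right)} = -2 + \frac{33 L}{3} = -2 + 11 L$)
$t{\left(n,g \right)} = 1$
$B{\left(C \right)} = -3731$ ($B{\left(C \right)} = 7 \left(28 - 561\right) = 7 \left(-533\right) = -3731$)
$m = - \frac{287}{43}$ ($m = - \frac{3731}{-2 + 11 \cdot 51} = - \frac{3731}{-2 + 561} = - \frac{3731}{559} = \left(-3731\right) \frac{1}{559} = - \frac{287}{43} \approx -6.6744$)
$- m = \left(-1\right) \left(- \frac{287}{43}\right) = \frac{287}{43}$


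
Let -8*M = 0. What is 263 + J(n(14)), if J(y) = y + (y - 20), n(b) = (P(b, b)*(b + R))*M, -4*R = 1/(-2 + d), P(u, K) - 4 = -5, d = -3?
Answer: 243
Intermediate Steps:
M = 0 (M = -1/8*0 = 0)
P(u, K) = -1 (P(u, K) = 4 - 5 = -1)
R = 1/20 (R = -1/(4*(-2 - 3)) = -1/4/(-5) = -1/4*(-1/5) = 1/20 ≈ 0.050000)
n(b) = 0 (n(b) = -(b + 1/20)*0 = -(1/20 + b)*0 = (-1/20 - b)*0 = 0)
J(y) = -20 + 2*y (J(y) = y + (-20 + y) = -20 + 2*y)
263 + J(n(14)) = 263 + (-20 + 2*0) = 263 + (-20 + 0) = 263 - 20 = 243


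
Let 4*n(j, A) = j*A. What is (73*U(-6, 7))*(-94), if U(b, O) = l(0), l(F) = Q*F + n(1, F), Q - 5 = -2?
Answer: 0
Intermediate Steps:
n(j, A) = A*j/4 (n(j, A) = (j*A)/4 = (A*j)/4 = A*j/4)
Q = 3 (Q = 5 - 2 = 3)
l(F) = 13*F/4 (l(F) = 3*F + (1/4)*F*1 = 3*F + F/4 = 13*F/4)
U(b, O) = 0 (U(b, O) = (13/4)*0 = 0)
(73*U(-6, 7))*(-94) = (73*0)*(-94) = 0*(-94) = 0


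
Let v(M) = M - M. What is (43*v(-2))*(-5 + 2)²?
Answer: 0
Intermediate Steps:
v(M) = 0
(43*v(-2))*(-5 + 2)² = (43*0)*(-5 + 2)² = 0*(-3)² = 0*9 = 0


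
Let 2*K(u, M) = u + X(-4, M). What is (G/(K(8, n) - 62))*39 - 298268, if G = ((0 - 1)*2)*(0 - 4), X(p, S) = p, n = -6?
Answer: -1491366/5 ≈ -2.9827e+5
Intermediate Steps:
G = 8 (G = -1*2*(-4) = -2*(-4) = 8)
K(u, M) = -2 + u/2 (K(u, M) = (u - 4)/2 = (-4 + u)/2 = -2 + u/2)
(G/(K(8, n) - 62))*39 - 298268 = (8/((-2 + (½)*8) - 62))*39 - 298268 = (8/((-2 + 4) - 62))*39 - 298268 = (8/(2 - 62))*39 - 298268 = (8/(-60))*39 - 298268 = -1/60*8*39 - 298268 = -2/15*39 - 298268 = -26/5 - 298268 = -1491366/5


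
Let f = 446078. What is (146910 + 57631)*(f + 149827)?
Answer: 121887004605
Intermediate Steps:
(146910 + 57631)*(f + 149827) = (146910 + 57631)*(446078 + 149827) = 204541*595905 = 121887004605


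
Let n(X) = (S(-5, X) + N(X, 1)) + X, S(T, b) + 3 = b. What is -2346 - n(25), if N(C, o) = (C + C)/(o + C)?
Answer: -31134/13 ≈ -2394.9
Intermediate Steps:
N(C, o) = 2*C/(C + o) (N(C, o) = (2*C)/(C + o) = 2*C/(C + o))
S(T, b) = -3 + b
n(X) = -3 + 2*X + 2*X/(1 + X) (n(X) = ((-3 + X) + 2*X/(X + 1)) + X = ((-3 + X) + 2*X/(1 + X)) + X = (-3 + X + 2*X/(1 + X)) + X = -3 + 2*X + 2*X/(1 + X))
-2346 - n(25) = -2346 - (-3 + 25 + 2*25²)/(1 + 25) = -2346 - (-3 + 25 + 2*625)/26 = -2346 - (-3 + 25 + 1250)/26 = -2346 - 1272/26 = -2346 - 1*636/13 = -2346 - 636/13 = -31134/13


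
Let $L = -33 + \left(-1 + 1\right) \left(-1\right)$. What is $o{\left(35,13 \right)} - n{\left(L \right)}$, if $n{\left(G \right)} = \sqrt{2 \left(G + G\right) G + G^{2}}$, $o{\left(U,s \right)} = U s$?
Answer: $455 - 33 \sqrt{5} \approx 381.21$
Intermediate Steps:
$L = -33$ ($L = -33 + 0 \left(-1\right) = -33 + 0 = -33$)
$n{\left(G \right)} = \sqrt{5} \sqrt{G^{2}}$ ($n{\left(G \right)} = \sqrt{2 \cdot 2 G G + G^{2}} = \sqrt{4 G G + G^{2}} = \sqrt{4 G^{2} + G^{2}} = \sqrt{5 G^{2}} = \sqrt{5} \sqrt{G^{2}}$)
$o{\left(35,13 \right)} - n{\left(L \right)} = 35 \cdot 13 - \sqrt{5} \sqrt{\left(-33\right)^{2}} = 455 - \sqrt{5} \sqrt{1089} = 455 - \sqrt{5} \cdot 33 = 455 - 33 \sqrt{5}$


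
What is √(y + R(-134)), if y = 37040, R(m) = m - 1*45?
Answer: √36861 ≈ 191.99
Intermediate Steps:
R(m) = -45 + m (R(m) = m - 45 = -45 + m)
√(y + R(-134)) = √(37040 + (-45 - 134)) = √(37040 - 179) = √36861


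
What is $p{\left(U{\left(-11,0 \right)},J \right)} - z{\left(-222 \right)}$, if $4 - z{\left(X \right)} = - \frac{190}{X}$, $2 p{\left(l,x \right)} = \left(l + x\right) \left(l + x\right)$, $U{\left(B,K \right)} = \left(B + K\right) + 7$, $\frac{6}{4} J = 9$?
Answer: $- \frac{127}{111} \approx -1.1441$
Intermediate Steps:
$J = 6$ ($J = \frac{2}{3} \cdot 9 = 6$)
$U{\left(B,K \right)} = 7 + B + K$
$p{\left(l,x \right)} = \frac{\left(l + x\right)^{2}}{2}$ ($p{\left(l,x \right)} = \frac{\left(l + x\right) \left(l + x\right)}{2} = \frac{\left(l + x\right)^{2}}{2}$)
$z{\left(X \right)} = 4 + \frac{190}{X}$ ($z{\left(X \right)} = 4 - - \frac{190}{X} = 4 + \frac{190}{X}$)
$p{\left(U{\left(-11,0 \right)},J \right)} - z{\left(-222 \right)} = \frac{\left(\left(7 - 11 + 0\right) + 6\right)^{2}}{2} - \left(4 + \frac{190}{-222}\right) = \frac{\left(-4 + 6\right)^{2}}{2} - \left(4 + 190 \left(- \frac{1}{222}\right)\right) = \frac{2^{2}}{2} - \left(4 - \frac{95}{111}\right) = \frac{1}{2} \cdot 4 - \frac{349}{111} = 2 - \frac{349}{111} = - \frac{127}{111}$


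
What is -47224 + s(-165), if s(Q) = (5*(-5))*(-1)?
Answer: -47199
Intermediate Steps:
s(Q) = 25 (s(Q) = -25*(-1) = 25)
-47224 + s(-165) = -47224 + 25 = -47199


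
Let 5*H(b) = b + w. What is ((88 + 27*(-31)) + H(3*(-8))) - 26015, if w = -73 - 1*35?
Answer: -133952/5 ≈ -26790.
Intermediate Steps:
w = -108 (w = -73 - 35 = -108)
H(b) = -108/5 + b/5 (H(b) = (b - 108)/5 = (-108 + b)/5 = -108/5 + b/5)
((88 + 27*(-31)) + H(3*(-8))) - 26015 = ((88 + 27*(-31)) + (-108/5 + (3*(-8))/5)) - 26015 = ((88 - 837) + (-108/5 + (⅕)*(-24))) - 26015 = (-749 + (-108/5 - 24/5)) - 26015 = (-749 - 132/5) - 26015 = -3877/5 - 26015 = -133952/5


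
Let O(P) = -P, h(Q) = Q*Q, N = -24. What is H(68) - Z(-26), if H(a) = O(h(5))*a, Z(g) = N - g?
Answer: -1702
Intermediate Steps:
h(Q) = Q²
Z(g) = -24 - g
H(a) = -25*a (H(a) = (-1*5²)*a = (-1*25)*a = -25*a)
H(68) - Z(-26) = -25*68 - (-24 - 1*(-26)) = -1700 - (-24 + 26) = -1700 - 1*2 = -1700 - 2 = -1702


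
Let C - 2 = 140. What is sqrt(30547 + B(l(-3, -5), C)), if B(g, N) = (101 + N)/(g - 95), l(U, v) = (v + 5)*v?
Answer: sqrt(275663590)/95 ≈ 174.77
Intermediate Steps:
C = 142 (C = 2 + 140 = 142)
l(U, v) = v*(5 + v) (l(U, v) = (5 + v)*v = v*(5 + v))
B(g, N) = (101 + N)/(-95 + g)
sqrt(30547 + B(l(-3, -5), C)) = sqrt(30547 + (101 + 142)/(-95 - 5*(5 - 5))) = sqrt(30547 + 243/(-95 - 5*0)) = sqrt(30547 + 243/(-95 + 0)) = sqrt(30547 + 243/(-95)) = sqrt(30547 - 1/95*243) = sqrt(30547 - 243/95) = sqrt(2901722/95) = sqrt(275663590)/95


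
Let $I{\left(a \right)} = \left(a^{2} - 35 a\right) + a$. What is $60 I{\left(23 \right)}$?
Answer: $-15180$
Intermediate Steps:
$I{\left(a \right)} = a^{2} - 34 a$
$60 I{\left(23 \right)} = 60 \cdot 23 \left(-34 + 23\right) = 60 \cdot 23 \left(-11\right) = 60 \left(-253\right) = -15180$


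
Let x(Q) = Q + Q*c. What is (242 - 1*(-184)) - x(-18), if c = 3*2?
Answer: 552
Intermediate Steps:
c = 6
x(Q) = 7*Q (x(Q) = Q + Q*6 = Q + 6*Q = 7*Q)
(242 - 1*(-184)) - x(-18) = (242 - 1*(-184)) - 7*(-18) = (242 + 184) - 1*(-126) = 426 + 126 = 552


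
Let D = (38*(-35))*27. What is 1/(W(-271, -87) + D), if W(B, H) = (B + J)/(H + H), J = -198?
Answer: -174/6247871 ≈ -2.7849e-5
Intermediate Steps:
W(B, H) = (-198 + B)/(2*H) (W(B, H) = (B - 198)/(H + H) = (-198 + B)/((2*H)) = (-198 + B)*(1/(2*H)) = (-198 + B)/(2*H))
D = -35910 (D = -1330*27 = -35910)
1/(W(-271, -87) + D) = 1/((½)*(-198 - 271)/(-87) - 35910) = 1/((½)*(-1/87)*(-469) - 35910) = 1/(469/174 - 35910) = 1/(-6247871/174) = -174/6247871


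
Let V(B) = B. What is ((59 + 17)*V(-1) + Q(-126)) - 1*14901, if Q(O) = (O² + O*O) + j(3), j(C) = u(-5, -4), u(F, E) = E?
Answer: 16771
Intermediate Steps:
j(C) = -4
Q(O) = -4 + 2*O² (Q(O) = (O² + O*O) - 4 = (O² + O²) - 4 = 2*O² - 4 = -4 + 2*O²)
((59 + 17)*V(-1) + Q(-126)) - 1*14901 = ((59 + 17)*(-1) + (-4 + 2*(-126)²)) - 1*14901 = (76*(-1) + (-4 + 2*15876)) - 14901 = (-76 + (-4 + 31752)) - 14901 = (-76 + 31748) - 14901 = 31672 - 14901 = 16771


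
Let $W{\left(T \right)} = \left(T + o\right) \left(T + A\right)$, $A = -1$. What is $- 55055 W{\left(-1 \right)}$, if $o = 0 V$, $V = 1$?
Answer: $-110110$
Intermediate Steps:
$o = 0$ ($o = 0 \cdot 1 = 0$)
$W{\left(T \right)} = T \left(-1 + T\right)$ ($W{\left(T \right)} = \left(T + 0\right) \left(T - 1\right) = T \left(-1 + T\right)$)
$- 55055 W{\left(-1 \right)} = - 55055 \left(- (-1 - 1)\right) = - 55055 \left(\left(-1\right) \left(-2\right)\right) = \left(-55055\right) 2 = -110110$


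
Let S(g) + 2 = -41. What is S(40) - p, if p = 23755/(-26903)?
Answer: -1133074/26903 ≈ -42.117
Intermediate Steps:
S(g) = -43 (S(g) = -2 - 41 = -43)
p = -23755/26903 (p = 23755*(-1/26903) = -23755/26903 ≈ -0.88299)
S(40) - p = -43 - 1*(-23755/26903) = -43 + 23755/26903 = -1133074/26903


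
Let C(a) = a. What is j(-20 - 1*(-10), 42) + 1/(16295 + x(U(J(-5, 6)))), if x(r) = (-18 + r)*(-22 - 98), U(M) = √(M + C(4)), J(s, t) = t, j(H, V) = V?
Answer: 2859725101/68088605 + 24*√10/68088605 ≈ 42.000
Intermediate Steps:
U(M) = √(4 + M) (U(M) = √(M + 4) = √(4 + M))
x(r) = 2160 - 120*r (x(r) = (-18 + r)*(-120) = 2160 - 120*r)
j(-20 - 1*(-10), 42) + 1/(16295 + x(U(J(-5, 6)))) = 42 + 1/(16295 + (2160 - 120*√(4 + 6))) = 42 + 1/(16295 + (2160 - 120*√10)) = 42 + 1/(18455 - 120*√10)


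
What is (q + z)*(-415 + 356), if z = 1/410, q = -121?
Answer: 2926931/410 ≈ 7138.9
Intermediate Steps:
z = 1/410 ≈ 0.0024390
(q + z)*(-415 + 356) = (-121 + 1/410)*(-415 + 356) = -49609/410*(-59) = 2926931/410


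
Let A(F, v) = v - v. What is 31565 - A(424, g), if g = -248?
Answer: 31565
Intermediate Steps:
A(F, v) = 0
31565 - A(424, g) = 31565 - 1*0 = 31565 + 0 = 31565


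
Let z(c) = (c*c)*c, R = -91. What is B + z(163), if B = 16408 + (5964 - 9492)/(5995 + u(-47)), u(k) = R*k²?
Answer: 35324981677/8126 ≈ 4.3472e+6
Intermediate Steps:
u(k) = -91*k²
B = 133331555/8126 (B = 16408 + (5964 - 9492)/(5995 - 91*(-47)²) = 16408 - 3528/(5995 - 91*2209) = 16408 - 3528/(5995 - 201019) = 16408 - 3528/(-195024) = 16408 - 3528*(-1/195024) = 16408 + 147/8126 = 133331555/8126 ≈ 16408.)
z(c) = c³ (z(c) = c²*c = c³)
B + z(163) = 133331555/8126 + 163³ = 133331555/8126 + 4330747 = 35324981677/8126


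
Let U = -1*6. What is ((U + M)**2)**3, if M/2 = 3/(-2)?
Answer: 531441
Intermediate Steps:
U = -6
M = -3 (M = 2*(3/(-2)) = 2*(3*(-1/2)) = 2*(-3/2) = -3)
((U + M)**2)**3 = ((-6 - 3)**2)**3 = ((-9)**2)**3 = 81**3 = 531441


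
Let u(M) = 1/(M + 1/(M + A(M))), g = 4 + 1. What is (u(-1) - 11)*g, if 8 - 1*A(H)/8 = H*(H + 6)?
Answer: -6125/102 ≈ -60.049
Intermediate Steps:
A(H) = 64 - 8*H*(6 + H) (A(H) = 64 - 8*H*(H + 6) = 64 - 8*H*(6 + H))
g = 5
u(M) = 1/(M + 1/(64 - 47*M - 8*M**2)) (u(M) = 1/(M + 1/(M + (64 - 48*M - 8*M**2))) = 1/(M + 1/(64 - 47*M - 8*M**2)))
(u(-1) - 11)*g = ((-64 + 8*(-1)**2 + 47*(-1))/(-1 - 64*(-1) + 8*(-1)**3 + 47*(-1)**2) - 11)*5 = ((-64 + 8*1 - 47)/(-1 + 64 + 8*(-1) + 47*1) - 11)*5 = ((-64 + 8 - 47)/(-1 + 64 - 8 + 47) - 11)*5 = (-103/102 - 11)*5 = -1225/102*5 = -6125/102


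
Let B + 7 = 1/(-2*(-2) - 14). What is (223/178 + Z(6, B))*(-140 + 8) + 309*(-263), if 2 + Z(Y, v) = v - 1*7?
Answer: -35291691/445 ≈ -79307.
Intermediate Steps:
B = -71/10 (B = -7 + 1/(-2*(-2) - 14) = -7 + 1/(4 - 14) = -7 + 1/(-10) = -7 - ⅒ = -71/10 ≈ -7.1000)
Z(Y, v) = -9 + v (Z(Y, v) = -2 + (v - 1*7) = -2 + (v - 7) = -2 + (-7 + v) = -9 + v)
(223/178 + Z(6, B))*(-140 + 8) + 309*(-263) = (223/178 + (-9 - 71/10))*(-140 + 8) + 309*(-263) = (223*(1/178) - 161/10)*(-132) - 81267 = (223/178 - 161/10)*(-132) - 81267 = -6607/445*(-132) - 81267 = 872124/445 - 81267 = -35291691/445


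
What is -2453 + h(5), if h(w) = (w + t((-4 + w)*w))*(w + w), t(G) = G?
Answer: -2353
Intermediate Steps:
h(w) = 2*w*(w + w*(-4 + w)) (h(w) = (w + (-4 + w)*w)*(w + w) = (w + w*(-4 + w))*(2*w) = 2*w*(w + w*(-4 + w)))
-2453 + h(5) = -2453 + 2*5²*(-3 + 5) = -2453 + 2*25*2 = -2453 + 100 = -2353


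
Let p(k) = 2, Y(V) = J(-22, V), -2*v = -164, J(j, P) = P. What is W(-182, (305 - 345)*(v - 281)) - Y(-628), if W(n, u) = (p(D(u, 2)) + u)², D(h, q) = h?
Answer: 63394072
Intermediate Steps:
v = 82 (v = -½*(-164) = 82)
Y(V) = V
W(n, u) = (2 + u)²
W(-182, (305 - 345)*(v - 281)) - Y(-628) = (2 + (305 - 345)*(82 - 281))² - 1*(-628) = (2 - 40*(-199))² + 628 = (2 + 7960)² + 628 = 7962² + 628 = 63393444 + 628 = 63394072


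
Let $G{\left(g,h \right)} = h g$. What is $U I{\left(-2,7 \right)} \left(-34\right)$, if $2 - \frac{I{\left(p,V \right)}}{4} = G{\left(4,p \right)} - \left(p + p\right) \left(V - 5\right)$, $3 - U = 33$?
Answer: $8160$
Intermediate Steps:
$U = -30$ ($U = 3 - 33 = -30$)
$G{\left(g,h \right)} = g h$
$I{\left(p,V \right)} = 8 - 16 p + 8 p \left(-5 + V\right)$ ($I{\left(p,V \right)} = 8 - 4 \left(4 p - \left(p + p\right) \left(V - 5\right)\right) = 8 - 4 \left(4 p - 2 p \left(-5 + V\right)\right) = 8 + \left(- 16 p + 8 p \left(-5 + V\right)\right) = 8 - 16 p + 8 p \left(-5 + V\right)$)
$U I{\left(-2,7 \right)} \left(-34\right) = - 30 \left(8 - -112 + 8 \cdot 7 \left(-2\right)\right) \left(-34\right) = - 30 \left(8 + 112 - 112\right) \left(-34\right) = \left(-30\right) 8 \left(-34\right) = \left(-240\right) \left(-34\right) = 8160$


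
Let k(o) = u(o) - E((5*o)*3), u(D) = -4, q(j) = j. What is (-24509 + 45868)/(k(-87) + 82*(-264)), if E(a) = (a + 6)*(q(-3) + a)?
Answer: -21359/1720744 ≈ -0.012413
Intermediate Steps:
E(a) = (-3 + a)*(6 + a) (E(a) = (a + 6)*(-3 + a) = (6 + a)*(-3 + a) = (-3 + a)*(6 + a))
k(o) = 14 - 225*o**2 - 45*o (k(o) = -4 - (-18 + ((5*o)*3)**2 + 3*((5*o)*3)) = -4 - (-18 + (15*o)**2 + 3*(15*o)) = -4 - (-18 + 225*o**2 + 45*o) = -4 - (-18 + 45*o + 225*o**2) = -4 + (18 - 225*o**2 - 45*o) = 14 - 225*o**2 - 45*o)
(-24509 + 45868)/(k(-87) + 82*(-264)) = (-24509 + 45868)/((14 - 225*(-87)**2 - 45*(-87)) + 82*(-264)) = 21359/((14 - 225*7569 + 3915) - 21648) = 21359/((14 - 1703025 + 3915) - 21648) = 21359/(-1699096 - 21648) = 21359/(-1720744) = 21359*(-1/1720744) = -21359/1720744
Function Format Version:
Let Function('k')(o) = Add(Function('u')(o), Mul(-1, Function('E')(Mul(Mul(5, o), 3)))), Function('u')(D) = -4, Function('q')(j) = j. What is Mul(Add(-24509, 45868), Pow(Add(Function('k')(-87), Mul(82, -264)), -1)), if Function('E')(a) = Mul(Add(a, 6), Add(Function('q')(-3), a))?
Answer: Rational(-21359, 1720744) ≈ -0.012413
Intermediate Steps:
Function('E')(a) = Mul(Add(-3, a), Add(6, a)) (Function('E')(a) = Mul(Add(a, 6), Add(-3, a)) = Mul(Add(6, a), Add(-3, a)) = Mul(Add(-3, a), Add(6, a)))
Function('k')(o) = Add(14, Mul(-225, Pow(o, 2)), Mul(-45, o)) (Function('k')(o) = Add(-4, Mul(-1, Add(-18, Pow(Mul(Mul(5, o), 3), 2), Mul(3, Mul(Mul(5, o), 3))))) = Add(-4, Mul(-1, Add(-18, Pow(Mul(15, o), 2), Mul(3, Mul(15, o))))) = Add(-4, Mul(-1, Add(-18, Mul(225, Pow(o, 2)), Mul(45, o)))) = Add(-4, Mul(-1, Add(-18, Mul(45, o), Mul(225, Pow(o, 2))))) = Add(-4, Add(18, Mul(-225, Pow(o, 2)), Mul(-45, o))) = Add(14, Mul(-225, Pow(o, 2)), Mul(-45, o)))
Mul(Add(-24509, 45868), Pow(Add(Function('k')(-87), Mul(82, -264)), -1)) = Mul(Add(-24509, 45868), Pow(Add(Add(14, Mul(-225, Pow(-87, 2)), Mul(-45, -87)), Mul(82, -264)), -1)) = Mul(21359, Pow(Add(Add(14, Mul(-225, 7569), 3915), -21648), -1)) = Mul(21359, Pow(Add(Add(14, -1703025, 3915), -21648), -1)) = Mul(21359, Pow(Add(-1699096, -21648), -1)) = Mul(21359, Pow(-1720744, -1)) = Mul(21359, Rational(-1, 1720744)) = Rational(-21359, 1720744)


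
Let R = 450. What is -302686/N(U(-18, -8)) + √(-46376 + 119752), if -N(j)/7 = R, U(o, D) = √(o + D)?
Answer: 151343/1575 + 4*√4586 ≈ 366.97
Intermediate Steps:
U(o, D) = √(D + o)
N(j) = -3150 (N(j) = -7*450 = -3150)
-302686/N(U(-18, -8)) + √(-46376 + 119752) = -302686/(-3150) + √(-46376 + 119752) = -302686*(-1/3150) + √73376 = 151343/1575 + 4*√4586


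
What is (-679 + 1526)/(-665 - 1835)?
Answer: -847/2500 ≈ -0.33880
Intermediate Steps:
(-679 + 1526)/(-665 - 1835) = 847/(-2500) = 847*(-1/2500) = -847/2500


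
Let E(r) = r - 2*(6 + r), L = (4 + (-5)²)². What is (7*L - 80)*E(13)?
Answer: -145175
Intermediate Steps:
L = 841 (L = (4 + 25)² = 29² = 841)
E(r) = -12 - r (E(r) = r - (12 + 2*r) = r + (-12 - 2*r) = -12 - r)
(7*L - 80)*E(13) = (7*841 - 80)*(-12 - 1*13) = (5887 - 80)*(-12 - 13) = 5807*(-25) = -145175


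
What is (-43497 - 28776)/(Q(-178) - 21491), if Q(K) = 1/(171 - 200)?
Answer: 2095917/623240 ≈ 3.3629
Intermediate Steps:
Q(K) = -1/29 (Q(K) = 1/(-29) = -1/29)
(-43497 - 28776)/(Q(-178) - 21491) = (-43497 - 28776)/(-1/29 - 21491) = -72273/(-623240/29) = -72273*(-29/623240) = 2095917/623240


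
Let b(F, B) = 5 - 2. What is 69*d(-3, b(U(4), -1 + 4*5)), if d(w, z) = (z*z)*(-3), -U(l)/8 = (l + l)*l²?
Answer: -1863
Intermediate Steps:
U(l) = -16*l³ (U(l) = -8*(l + l)*l² = -8*2*l*l² = -16*l³)
b(F, B) = 3
d(w, z) = -3*z² (d(w, z) = z²*(-3) = -3*z²)
69*d(-3, b(U(4), -1 + 4*5)) = 69*(-3*3²) = 69*(-3*9) = 69*(-27) = -1863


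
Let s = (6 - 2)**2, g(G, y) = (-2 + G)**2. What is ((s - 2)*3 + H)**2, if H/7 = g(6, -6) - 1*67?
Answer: 99225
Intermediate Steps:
s = 16 (s = 4**2 = 16)
H = -357 (H = 7*((-2 + 6)**2 - 1*67) = 7*(4**2 - 67) = 7*(16 - 67) = 7*(-51) = -357)
((s - 2)*3 + H)**2 = ((16 - 2)*3 - 357)**2 = (14*3 - 357)**2 = (42 - 357)**2 = (-315)**2 = 99225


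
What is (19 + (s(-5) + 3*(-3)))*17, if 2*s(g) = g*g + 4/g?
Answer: 3757/10 ≈ 375.70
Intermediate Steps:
s(g) = g²/2 + 2/g (s(g) = (g*g + 4/g)/2 = (g² + 4/g)/2 = g²/2 + 2/g)
(19 + (s(-5) + 3*(-3)))*17 = (19 + ((½)*(4 + (-5)³)/(-5) + 3*(-3)))*17 = (19 + ((½)*(-⅕)*(4 - 125) - 9))*17 = (19 + ((½)*(-⅕)*(-121) - 9))*17 = (19 + (121/10 - 9))*17 = (19 + 31/10)*17 = (221/10)*17 = 3757/10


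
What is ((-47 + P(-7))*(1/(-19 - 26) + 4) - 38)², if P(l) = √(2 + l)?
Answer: 102314924/2025 - 3624034*I*√5/2025 ≈ 50526.0 - 4001.8*I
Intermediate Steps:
((-47 + P(-7))*(1/(-19 - 26) + 4) - 38)² = ((-47 + √(2 - 7))*(1/(-19 - 26) + 4) - 38)² = ((-47 + √(-5))*(1/(-45) + 4) - 38)² = ((-47 + I*√5)*(-1/45 + 4) - 38)² = ((-47 + I*√5)*(179/45) - 38)² = ((-8413/45 + 179*I*√5/45) - 38)² = (-10123/45 + 179*I*√5/45)²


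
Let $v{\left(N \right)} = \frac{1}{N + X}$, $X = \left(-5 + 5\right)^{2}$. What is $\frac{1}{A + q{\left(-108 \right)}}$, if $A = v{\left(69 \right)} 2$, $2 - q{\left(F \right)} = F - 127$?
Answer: $\frac{69}{16355} \approx 0.0042189$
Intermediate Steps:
$X = 0$ ($X = 0^{2} = 0$)
$q{\left(F \right)} = 129 - F$ ($q{\left(F \right)} = 2 - \left(F - 127\right) = 2 - \left(-127 + F\right) = 129 - F$)
$v{\left(N \right)} = \frac{1}{N}$ ($v{\left(N \right)} = \frac{1}{N + 0} = \frac{1}{N}$)
$A = \frac{2}{69}$ ($A = \frac{1}{69} \cdot 2 = \frac{2}{69} \approx 0.028986$)
$\frac{1}{A + q{\left(-108 \right)}} = \frac{1}{\frac{2}{69} + \left(129 - -108\right)} = \frac{1}{\frac{2}{69} + \left(129 + 108\right)} = \frac{1}{\frac{2}{69} + 237} = \frac{1}{\frac{16355}{69}} = \frac{69}{16355}$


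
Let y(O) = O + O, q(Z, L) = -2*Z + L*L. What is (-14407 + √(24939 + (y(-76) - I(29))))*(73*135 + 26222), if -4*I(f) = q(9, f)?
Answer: -519761339 + 36077*√99971/2 ≈ -5.1406e+8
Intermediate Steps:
q(Z, L) = L² - 2*Z (q(Z, L) = -2*Z + L² = L² - 2*Z)
I(f) = 9/2 - f²/4 (I(f) = -(f² - 2*9)/4 = -(f² - 18)/4 = -(-18 + f²)/4 = 9/2 - f²/4)
y(O) = 2*O
(-14407 + √(24939 + (y(-76) - I(29))))*(73*135 + 26222) = (-14407 + √(24939 + (2*(-76) - (9/2 - ¼*29²))))*(73*135 + 26222) = (-14407 + √(24939 + (-152 - (9/2 - ¼*841))))*(9855 + 26222) = (-14407 + √(24939 + (-152 - (9/2 - 841/4))))*36077 = (-14407 + √(24939 + (-152 - 1*(-823/4))))*36077 = (-14407 + √(24939 + (-152 + 823/4)))*36077 = (-14407 + √(24939 + 215/4))*36077 = (-14407 + √(99971/4))*36077 = (-14407 + √99971/2)*36077 = -519761339 + 36077*√99971/2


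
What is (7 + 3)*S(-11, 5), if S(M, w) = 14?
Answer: 140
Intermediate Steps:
(7 + 3)*S(-11, 5) = (7 + 3)*14 = 10*14 = 140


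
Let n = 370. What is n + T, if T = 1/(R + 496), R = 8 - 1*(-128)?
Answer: 233841/632 ≈ 370.00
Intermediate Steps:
R = 136 (R = 8 + 128 = 136)
T = 1/632 (T = 1/(136 + 496) = 1/632 ≈ 0.0015823)
n + T = 370 + 1/632 = 233841/632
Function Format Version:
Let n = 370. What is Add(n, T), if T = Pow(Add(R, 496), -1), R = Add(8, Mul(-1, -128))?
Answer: Rational(233841, 632) ≈ 370.00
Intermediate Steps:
R = 136 (R = Add(8, 128) = 136)
T = Rational(1, 632) (T = Pow(Add(136, 496), -1) = Pow(632, -1) = Rational(1, 632) ≈ 0.0015823)
Add(n, T) = Add(370, Rational(1, 632)) = Rational(233841, 632)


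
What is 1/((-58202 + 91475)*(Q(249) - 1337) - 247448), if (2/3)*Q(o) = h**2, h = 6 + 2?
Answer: -1/41539241 ≈ -2.4074e-8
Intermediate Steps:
h = 8
Q(o) = 96 (Q(o) = (3/2)*8**2 = (3/2)*64 = 96)
1/((-58202 + 91475)*(Q(249) - 1337) - 247448) = 1/((-58202 + 91475)*(96 - 1337) - 247448) = 1/(33273*(-1241) - 247448) = 1/(-41291793 - 247448) = 1/(-41539241) = -1/41539241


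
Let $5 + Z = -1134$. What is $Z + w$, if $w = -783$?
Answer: $-1922$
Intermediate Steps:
$Z = -1139$ ($Z = -5 - 1134 = -1139$)
$Z + w = -1139 - 783 = -1922$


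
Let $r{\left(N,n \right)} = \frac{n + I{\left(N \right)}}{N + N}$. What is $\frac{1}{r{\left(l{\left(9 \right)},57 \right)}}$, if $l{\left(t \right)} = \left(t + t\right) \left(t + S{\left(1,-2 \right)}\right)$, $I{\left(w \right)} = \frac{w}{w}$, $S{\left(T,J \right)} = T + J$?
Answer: $\frac{144}{29} \approx 4.9655$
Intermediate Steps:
$S{\left(T,J \right)} = J + T$
$I{\left(w \right)} = 1$
$l{\left(t \right)} = 2 t \left(-1 + t\right)$ ($l{\left(t \right)} = \left(t + t\right) \left(t + \left(-2 + 1\right)\right) = 2 t \left(t - 1\right) = 2 t \left(-1 + t\right)$)
$r{\left(N,n \right)} = \frac{1 + n}{2 N}$ ($r{\left(N,n \right)} = \frac{n + 1}{N + N} = \frac{1 + n}{2 N}$)
$\frac{1}{r{\left(l{\left(9 \right)},57 \right)}} = \frac{1}{\frac{1}{2} \frac{1}{2 \cdot 9 \left(-1 + 9\right)} \left(1 + 57\right)} = \frac{1}{\frac{1}{2} \frac{1}{2 \cdot 9 \cdot 8} \cdot 58} = \frac{1}{\frac{1}{2} \cdot \frac{1}{144} \cdot 58} = \frac{1}{\frac{29}{144}} = \frac{144}{29}$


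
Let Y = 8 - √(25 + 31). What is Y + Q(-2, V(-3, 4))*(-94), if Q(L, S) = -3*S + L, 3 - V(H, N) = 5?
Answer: -368 - 2*√14 ≈ -375.48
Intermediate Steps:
V(H, N) = -2 (V(H, N) = 3 - 1*5 = 3 - 5 = -2)
Y = 8 - 2*√14 (Y = 8 - √56 = 8 - 2*√14 ≈ 0.51669)
Q(L, S) = L - 3*S
Y + Q(-2, V(-3, 4))*(-94) = (8 - 2*√14) + (-2 - 3*(-2))*(-94) = (8 - 2*√14) + (-2 + 6)*(-94) = (8 - 2*√14) + 4*(-94) = (8 - 2*√14) - 376 = -368 - 2*√14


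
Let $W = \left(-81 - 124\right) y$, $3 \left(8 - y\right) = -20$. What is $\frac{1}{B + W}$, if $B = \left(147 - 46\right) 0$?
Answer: $- \frac{3}{9020} \approx -0.00033259$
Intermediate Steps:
$y = \frac{44}{3}$ ($y = 8 - - \frac{20}{3} = 8 + \frac{20}{3} = \frac{44}{3} \approx 14.667$)
$B = 0$ ($B = 101 \cdot 0 = 0$)
$W = - \frac{9020}{3}$ ($W = \left(-81 - 124\right) \frac{44}{3} = \left(-205\right) \frac{44}{3} = - \frac{9020}{3} \approx -3006.7$)
$\frac{1}{B + W} = \frac{1}{0 - \frac{9020}{3}} = \frac{1}{- \frac{9020}{3}} = - \frac{3}{9020}$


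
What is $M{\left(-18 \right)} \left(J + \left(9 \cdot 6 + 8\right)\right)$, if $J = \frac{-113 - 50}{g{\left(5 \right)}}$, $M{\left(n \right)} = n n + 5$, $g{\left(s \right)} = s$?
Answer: $\frac{48363}{5} \approx 9672.6$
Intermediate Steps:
$M{\left(n \right)} = 5 + n^{2}$ ($M{\left(n \right)} = n^{2} + 5 = 5 + n^{2}$)
$J = - \frac{163}{5}$ ($J = \frac{-113 - 50}{5} = \left(-113 - 50\right) \frac{1}{5} = \left(-163\right) \frac{1}{5} = - \frac{163}{5} \approx -32.6$)
$M{\left(-18 \right)} \left(J + \left(9 \cdot 6 + 8\right)\right) = \left(5 + \left(-18\right)^{2}\right) \left(- \frac{163}{5} + \left(9 \cdot 6 + 8\right)\right) = \left(5 + 324\right) \left(- \frac{163}{5} + \left(54 + 8\right)\right) = 329 \left(- \frac{163}{5} + 62\right) = 329 \cdot \frac{147}{5} = \frac{48363}{5}$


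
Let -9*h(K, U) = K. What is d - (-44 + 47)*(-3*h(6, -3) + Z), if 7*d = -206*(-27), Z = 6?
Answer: 5394/7 ≈ 770.57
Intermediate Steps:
h(K, U) = -K/9
d = 5562/7 (d = (-206*(-27))/7 = (1/7)*5562 = 5562/7 ≈ 794.57)
d - (-44 + 47)*(-3*h(6, -3) + Z) = 5562/7 - (-44 + 47)*(-(-1)*6/3 + 6) = 5562/7 - 3*(-3*(-2/3) + 6) = 5562/7 - 3*(2 + 6) = 5562/7 - 3*8 = 5562/7 - 1*24 = 5562/7 - 24 = 5394/7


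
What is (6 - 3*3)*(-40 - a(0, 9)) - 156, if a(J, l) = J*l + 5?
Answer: -21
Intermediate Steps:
a(J, l) = 5 + J*l
(6 - 3*3)*(-40 - a(0, 9)) - 156 = (6 - 3*3)*(-40 - (5 + 0*9)) - 156 = (6 - 9)*(-40 - (5 + 0)) - 156 = -3*(-40 - 1*5) - 156 = -3*(-40 - 5) - 156 = -3*(-45) - 156 = 135 - 156 = -21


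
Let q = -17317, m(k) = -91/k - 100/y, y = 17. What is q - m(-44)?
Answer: -12950263/748 ≈ -17313.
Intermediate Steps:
m(k) = -100/17 - 91/k (m(k) = -91/k - 100/17 = -100/17 - 91/k)
q - m(-44) = -17317 - (-100/17 - 91/(-44)) = -17317 - (-100/17 - 91*(-1/44)) = -17317 - (-100/17 + 91/44) = -17317 - 1*(-2853/748) = -17317 + 2853/748 = -12950263/748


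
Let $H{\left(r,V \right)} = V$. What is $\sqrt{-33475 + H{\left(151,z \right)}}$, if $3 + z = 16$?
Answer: $39 i \sqrt{22} \approx 182.93 i$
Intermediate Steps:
$z = 13$ ($z = -3 + 16 = 13$)
$\sqrt{-33475 + H{\left(151,z \right)}} = \sqrt{-33475 + 13} = \sqrt{-33462} = 39 i \sqrt{22}$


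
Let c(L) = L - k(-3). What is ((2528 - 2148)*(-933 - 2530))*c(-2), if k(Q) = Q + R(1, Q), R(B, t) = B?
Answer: 0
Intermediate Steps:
k(Q) = 1 + Q (k(Q) = Q + 1 = 1 + Q)
c(L) = 2 + L (c(L) = L - (1 - 3) = L - 1*(-2) = L + 2 = 2 + L)
((2528 - 2148)*(-933 - 2530))*c(-2) = ((2528 - 2148)*(-933 - 2530))*(2 - 2) = (380*(-3463))*0 = -1315940*0 = 0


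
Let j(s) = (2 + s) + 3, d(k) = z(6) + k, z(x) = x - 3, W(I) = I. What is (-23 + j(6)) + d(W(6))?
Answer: -3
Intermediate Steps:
z(x) = -3 + x
d(k) = 3 + k (d(k) = (-3 + 6) + k = 3 + k)
j(s) = 5 + s
(-23 + j(6)) + d(W(6)) = (-23 + (5 + 6)) + (3 + 6) = (-23 + 11) + 9 = -12 + 9 = -3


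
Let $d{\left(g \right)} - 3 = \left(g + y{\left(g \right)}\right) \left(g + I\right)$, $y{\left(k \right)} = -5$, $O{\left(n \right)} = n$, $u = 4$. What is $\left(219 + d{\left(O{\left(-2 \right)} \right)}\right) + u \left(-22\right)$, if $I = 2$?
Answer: $134$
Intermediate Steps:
$d{\left(g \right)} = 3 + \left(-5 + g\right) \left(2 + g\right)$ ($d{\left(g \right)} = 3 + \left(g - 5\right) \left(g + 2\right) = 3 + \left(-5 + g\right) \left(2 + g\right)$)
$\left(219 + d{\left(O{\left(-2 \right)} \right)}\right) + u \left(-22\right) = \left(219 - \left(1 - 4\right)\right) + 4 \left(-22\right) = \left(219 + \left(-7 + 4 + 6\right)\right) - 88 = \left(219 + 3\right) - 88 = 222 - 88 = 134$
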